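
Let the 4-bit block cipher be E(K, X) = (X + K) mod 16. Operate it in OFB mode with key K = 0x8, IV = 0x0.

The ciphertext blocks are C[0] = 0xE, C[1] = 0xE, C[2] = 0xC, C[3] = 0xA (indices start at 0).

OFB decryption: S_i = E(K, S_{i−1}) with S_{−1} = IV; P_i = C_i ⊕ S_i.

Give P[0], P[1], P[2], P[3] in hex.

P[0]: S = E(K, 0x0) = 0x8; 0xE ⊕ 0x8 = 0x6.
P[1]: S = E(K, 0x8) = 0x0; 0xE ⊕ 0x0 = 0xE.
P[2]: S = E(K, 0x0) = 0x8; 0xC ⊕ 0x8 = 0x4.
P[3]: S = E(K, 0x8) = 0x0; 0xA ⊕ 0x0 = 0xA.

P[0] = 0x6, P[1] = 0xE, P[2] = 0x4, P[3] = 0xA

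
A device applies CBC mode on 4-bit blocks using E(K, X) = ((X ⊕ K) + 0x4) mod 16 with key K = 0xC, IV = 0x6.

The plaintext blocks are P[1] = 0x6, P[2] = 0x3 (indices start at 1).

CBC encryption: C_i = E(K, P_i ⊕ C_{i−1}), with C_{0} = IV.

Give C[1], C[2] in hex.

C[1]: P[1] ⊕ 0x6 = 0x0; E(K, 0x0) = 0x0.
C[2]: P[2] ⊕ 0x0 = 0x3; E(K, 0x3) = 0x3.

C[1] = 0x0, C[2] = 0x3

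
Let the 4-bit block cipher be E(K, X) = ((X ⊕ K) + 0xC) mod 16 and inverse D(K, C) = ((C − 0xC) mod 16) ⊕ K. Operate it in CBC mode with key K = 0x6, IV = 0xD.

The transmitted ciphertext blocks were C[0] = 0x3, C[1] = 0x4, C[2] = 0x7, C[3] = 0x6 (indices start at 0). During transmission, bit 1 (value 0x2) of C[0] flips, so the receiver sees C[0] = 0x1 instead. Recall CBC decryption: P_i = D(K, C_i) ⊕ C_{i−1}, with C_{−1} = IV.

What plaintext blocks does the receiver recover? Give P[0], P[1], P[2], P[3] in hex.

P[0] = 0xE, P[1] = 0xF, P[2] = 0x9, P[3] = 0xB

Only C[0] changed, to 0x1. In CBC, a change in C_i garbles P_i and flips the same bit in P_{i+1}. Decrypting the received ciphertext:
P[0]: D(K, 0x1) = 0x3; 0x3 ⊕ 0xD = 0xE.
P[1]: D(K, 0x4) = 0xE; 0xE ⊕ 0x1 = 0xF.
P[2]: D(K, 0x7) = 0xD; 0xD ⊕ 0x4 = 0x9.
P[3]: D(K, 0x6) = 0xC; 0xC ⊕ 0x7 = 0xB.
Blocks that differ from the original plaintext: P[0], P[1].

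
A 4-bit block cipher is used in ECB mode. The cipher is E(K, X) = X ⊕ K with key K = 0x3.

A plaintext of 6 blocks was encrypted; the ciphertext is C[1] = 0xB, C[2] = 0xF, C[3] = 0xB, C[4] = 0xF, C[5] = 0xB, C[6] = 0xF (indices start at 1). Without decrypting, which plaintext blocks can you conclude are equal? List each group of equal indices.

ECB encrypts each block independently with the same key, so equal ciphertext blocks imply equal plaintext blocks.
C[1] = C[3] = C[5] = 0xB, so P[1] = P[3] = P[5].
C[2] = C[4] = C[6] = 0xF, so P[2] = P[4] = P[6].

P[1] = P[3] = P[5]; P[2] = P[4] = P[6]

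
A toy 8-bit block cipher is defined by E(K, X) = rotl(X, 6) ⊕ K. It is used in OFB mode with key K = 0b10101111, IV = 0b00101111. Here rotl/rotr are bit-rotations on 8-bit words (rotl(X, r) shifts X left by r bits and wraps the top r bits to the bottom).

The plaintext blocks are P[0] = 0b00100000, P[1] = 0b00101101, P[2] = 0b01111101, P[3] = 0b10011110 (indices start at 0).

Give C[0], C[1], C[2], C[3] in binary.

OFB encryption: S_i = E(K, S_{i−1}) with S_{−1} = IV; C_i = P_i ⊕ S_i.
C[0]: S = E(K, 0b00101111) = 0b01100100; 0b00100000 ⊕ 0b01100100 = 0b01000100.
C[1]: S = E(K, 0b01100100) = 0b10110110; 0b00101101 ⊕ 0b10110110 = 0b10011011.
C[2]: S = E(K, 0b10110110) = 0b00000010; 0b01111101 ⊕ 0b00000010 = 0b01111111.
C[3]: S = E(K, 0b00000010) = 0b00101111; 0b10011110 ⊕ 0b00101111 = 0b10110001.

C[0] = 0b01000100, C[1] = 0b10011011, C[2] = 0b01111111, C[3] = 0b10110001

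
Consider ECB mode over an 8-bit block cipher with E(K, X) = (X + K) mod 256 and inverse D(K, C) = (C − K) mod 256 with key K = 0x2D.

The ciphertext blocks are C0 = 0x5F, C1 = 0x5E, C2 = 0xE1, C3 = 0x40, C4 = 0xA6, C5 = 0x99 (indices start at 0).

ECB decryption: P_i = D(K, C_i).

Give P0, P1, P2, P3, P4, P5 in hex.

P0: D(K, 0x5F) = 0x32.
P1: D(K, 0x5E) = 0x31.
P2: D(K, 0xE1) = 0xB4.
P3: D(K, 0x40) = 0x13.
P4: D(K, 0xA6) = 0x79.
P5: D(K, 0x99) = 0x6C.

P0 = 0x32, P1 = 0x31, P2 = 0xB4, P3 = 0x13, P4 = 0x79, P5 = 0x6C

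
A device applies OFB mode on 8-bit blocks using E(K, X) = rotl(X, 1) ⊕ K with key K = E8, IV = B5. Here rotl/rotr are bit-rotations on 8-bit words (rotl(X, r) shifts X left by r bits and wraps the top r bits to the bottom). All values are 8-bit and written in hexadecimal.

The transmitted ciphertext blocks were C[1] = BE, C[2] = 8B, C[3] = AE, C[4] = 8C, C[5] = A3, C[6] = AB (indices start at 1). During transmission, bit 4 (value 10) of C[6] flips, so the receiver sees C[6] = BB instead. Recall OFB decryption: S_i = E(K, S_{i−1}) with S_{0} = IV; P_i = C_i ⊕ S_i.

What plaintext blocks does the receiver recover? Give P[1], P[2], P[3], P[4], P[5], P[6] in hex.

P[1] = 3D, P[2] = 64, P[3] = 99, P[4] = 0A, P[5] = 46, P[6] = 98

Only C[6] changed, to BB. In OFB, a change in C_i flips the same bit in P_i only; the keystream is unaffected. Decrypting the received ciphertext:
P[1]: S = E(K, B5) = 83; BE ⊕ 83 = 3D.
P[2]: S = E(K, 83) = EF; 8B ⊕ EF = 64.
P[3]: S = E(K, EF) = 37; AE ⊕ 37 = 99.
P[4]: S = E(K, 37) = 86; 8C ⊕ 86 = 0A.
P[5]: S = E(K, 86) = E5; A3 ⊕ E5 = 46.
P[6]: S = E(K, E5) = 23; BB ⊕ 23 = 98.
Blocks that differ from the original plaintext: P[6].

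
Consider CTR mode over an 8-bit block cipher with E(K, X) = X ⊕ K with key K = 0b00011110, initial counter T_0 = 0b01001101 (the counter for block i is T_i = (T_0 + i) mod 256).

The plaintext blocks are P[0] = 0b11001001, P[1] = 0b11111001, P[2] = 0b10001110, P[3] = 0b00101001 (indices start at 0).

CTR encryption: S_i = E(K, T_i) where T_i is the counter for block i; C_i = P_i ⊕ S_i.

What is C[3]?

C[3] = 0b01100111

C[0]: T = 0b01001101, S = E(K, T) = 0b01010011; 0b11001001 ⊕ 0b01010011 = 0b10011010.
C[1]: T = 0b01001110, S = E(K, T) = 0b01010000; 0b11111001 ⊕ 0b01010000 = 0b10101001.
C[2]: T = 0b01001111, S = E(K, T) = 0b01010001; 0b10001110 ⊕ 0b01010001 = 0b11011111.
C[3]: T = 0b01010000, S = E(K, T) = 0b01001110; 0b00101001 ⊕ 0b01001110 = 0b01100111.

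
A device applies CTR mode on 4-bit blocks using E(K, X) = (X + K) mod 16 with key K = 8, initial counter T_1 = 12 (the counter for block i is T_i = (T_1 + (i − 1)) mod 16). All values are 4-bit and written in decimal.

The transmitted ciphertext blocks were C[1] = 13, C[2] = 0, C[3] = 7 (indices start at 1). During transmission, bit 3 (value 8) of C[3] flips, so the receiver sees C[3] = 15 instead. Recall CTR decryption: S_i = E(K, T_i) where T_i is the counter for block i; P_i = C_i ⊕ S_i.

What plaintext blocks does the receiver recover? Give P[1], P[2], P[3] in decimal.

Only C[3] changed, to 15. In CTR, a change in C_i flips the same bit in P_i only; the keystream is unaffected. Decrypting the received ciphertext:
P[1]: T = 12, S = E(K, T) = 4; 13 ⊕ 4 = 9.
P[2]: T = 13, S = E(K, T) = 5; 0 ⊕ 5 = 5.
P[3]: T = 14, S = E(K, T) = 6; 15 ⊕ 6 = 9.
Blocks that differ from the original plaintext: P[3].

P[1] = 9, P[2] = 5, P[3] = 9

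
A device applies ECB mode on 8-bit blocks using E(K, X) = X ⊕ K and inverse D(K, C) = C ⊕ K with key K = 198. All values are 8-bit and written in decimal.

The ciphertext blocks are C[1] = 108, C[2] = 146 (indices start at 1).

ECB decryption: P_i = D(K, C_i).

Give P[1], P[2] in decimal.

P[1]: D(K, 108) = 170.
P[2]: D(K, 146) = 84.

P[1] = 170, P[2] = 84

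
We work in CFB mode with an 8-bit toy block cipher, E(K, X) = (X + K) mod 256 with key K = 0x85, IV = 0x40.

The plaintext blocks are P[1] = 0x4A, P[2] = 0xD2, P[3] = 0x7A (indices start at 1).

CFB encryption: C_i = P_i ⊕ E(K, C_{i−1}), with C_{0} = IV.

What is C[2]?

C[2] = 0xC6

C[1]: E(K, 0x40) = 0xC5; 0x4A ⊕ 0xC5 = 0x8F.
C[2]: E(K, 0x8F) = 0x14; 0xD2 ⊕ 0x14 = 0xC6.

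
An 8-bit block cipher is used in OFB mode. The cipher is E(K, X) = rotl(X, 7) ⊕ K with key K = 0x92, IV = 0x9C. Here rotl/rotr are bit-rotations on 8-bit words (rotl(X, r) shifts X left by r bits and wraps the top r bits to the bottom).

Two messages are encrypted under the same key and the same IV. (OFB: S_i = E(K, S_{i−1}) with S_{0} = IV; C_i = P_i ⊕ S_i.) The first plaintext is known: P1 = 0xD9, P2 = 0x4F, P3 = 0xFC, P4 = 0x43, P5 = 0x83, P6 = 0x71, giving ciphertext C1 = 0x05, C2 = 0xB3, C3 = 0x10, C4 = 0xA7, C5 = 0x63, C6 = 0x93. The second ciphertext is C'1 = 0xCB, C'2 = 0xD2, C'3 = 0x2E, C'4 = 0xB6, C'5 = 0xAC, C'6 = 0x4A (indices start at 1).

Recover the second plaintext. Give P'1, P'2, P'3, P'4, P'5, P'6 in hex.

P'1 = 0x17, P'2 = 0x2E, P'3 = 0xC2, P'4 = 0x52, P'5 = 0x4C, P'6 = 0xA8

In OFB with a reused IV, both messages share the same keystream S_i, so C_i ⊕ C'_i = P_i ⊕ P'_i and thus P'_i = P_i ⊕ C_i ⊕ C'_i.
P'1: 0xD9 ⊕ 0x05 ⊕ 0xCB = 0x17.
P'2: 0x4F ⊕ 0xB3 ⊕ 0xD2 = 0x2E.
P'3: 0xFC ⊕ 0x10 ⊕ 0x2E = 0xC2.
P'4: 0x43 ⊕ 0xA7 ⊕ 0xB6 = 0x52.
P'5: 0x83 ⊕ 0x63 ⊕ 0xAC = 0x4C.
P'6: 0x71 ⊕ 0x93 ⊕ 0x4A = 0xA8.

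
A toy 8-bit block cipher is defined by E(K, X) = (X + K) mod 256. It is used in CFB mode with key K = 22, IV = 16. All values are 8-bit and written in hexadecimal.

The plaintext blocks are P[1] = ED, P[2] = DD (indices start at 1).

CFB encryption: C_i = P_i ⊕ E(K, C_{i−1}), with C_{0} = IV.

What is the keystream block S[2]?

C[1]: E(K, 16) = 38; ED ⊕ 38 = D5.
C[2]: E(K, D5) = F7; DD ⊕ F7 = 2A.
So S[2] = F7.

F7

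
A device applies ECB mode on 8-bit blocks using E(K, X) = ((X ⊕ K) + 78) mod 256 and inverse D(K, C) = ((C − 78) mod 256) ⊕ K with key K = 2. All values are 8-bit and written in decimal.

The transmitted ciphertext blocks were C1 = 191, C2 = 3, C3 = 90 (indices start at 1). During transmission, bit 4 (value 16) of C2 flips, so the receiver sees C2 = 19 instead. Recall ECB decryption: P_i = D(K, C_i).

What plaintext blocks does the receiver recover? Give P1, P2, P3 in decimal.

Only C2 changed, to 19. In ECB, a change in C_i affects only P_i. Decrypting the received ciphertext:
P1: D(K, 191) = 115.
P2: D(K, 19) = 199.
P3: D(K, 90) = 14.
Blocks that differ from the original plaintext: P2.

P1 = 115, P2 = 199, P3 = 14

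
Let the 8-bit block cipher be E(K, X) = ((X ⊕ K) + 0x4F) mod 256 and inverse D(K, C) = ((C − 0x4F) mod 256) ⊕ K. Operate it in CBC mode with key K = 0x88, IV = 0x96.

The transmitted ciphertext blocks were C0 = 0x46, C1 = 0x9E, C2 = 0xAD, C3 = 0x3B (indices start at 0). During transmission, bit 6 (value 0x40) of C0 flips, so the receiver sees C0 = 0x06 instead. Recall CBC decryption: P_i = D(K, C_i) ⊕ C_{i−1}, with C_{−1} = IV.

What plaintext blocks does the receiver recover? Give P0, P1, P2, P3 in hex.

Only C0 changed, to 0x06. In CBC, a change in C_i garbles P_i and flips the same bit in P_{i+1}. Decrypting the received ciphertext:
P0: D(K, 0x06) = 0x3F; 0x3F ⊕ 0x96 = 0xA9.
P1: D(K, 0x9E) = 0xC7; 0xC7 ⊕ 0x06 = 0xC1.
P2: D(K, 0xAD) = 0xD6; 0xD6 ⊕ 0x9E = 0x48.
P3: D(K, 0x3B) = 0x64; 0x64 ⊕ 0xAD = 0xC9.
Blocks that differ from the original plaintext: P0, P1.

P0 = 0xA9, P1 = 0xC1, P2 = 0x48, P3 = 0xC9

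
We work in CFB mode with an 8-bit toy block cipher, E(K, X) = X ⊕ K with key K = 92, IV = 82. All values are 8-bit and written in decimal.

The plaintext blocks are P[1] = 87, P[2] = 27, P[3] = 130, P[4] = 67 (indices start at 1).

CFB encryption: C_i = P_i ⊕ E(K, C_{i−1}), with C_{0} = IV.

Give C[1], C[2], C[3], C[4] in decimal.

C[1]: E(K, 82) = 14; 87 ⊕ 14 = 89.
C[2]: E(K, 89) = 5; 27 ⊕ 5 = 30.
C[3]: E(K, 30) = 66; 130 ⊕ 66 = 192.
C[4]: E(K, 192) = 156; 67 ⊕ 156 = 223.

C[1] = 89, C[2] = 30, C[3] = 192, C[4] = 223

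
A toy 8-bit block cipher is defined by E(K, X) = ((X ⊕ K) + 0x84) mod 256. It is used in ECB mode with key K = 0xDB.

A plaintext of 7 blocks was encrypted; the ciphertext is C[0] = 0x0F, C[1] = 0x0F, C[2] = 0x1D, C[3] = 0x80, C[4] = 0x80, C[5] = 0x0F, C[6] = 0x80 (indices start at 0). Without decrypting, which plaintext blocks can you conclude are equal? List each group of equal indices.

ECB encrypts each block independently with the same key, so equal ciphertext blocks imply equal plaintext blocks.
C[0] = C[1] = C[5] = 0x0F, so P[0] = P[1] = P[5].
C[3] = C[4] = C[6] = 0x80, so P[3] = P[4] = P[6].

P[0] = P[1] = P[5]; P[3] = P[4] = P[6]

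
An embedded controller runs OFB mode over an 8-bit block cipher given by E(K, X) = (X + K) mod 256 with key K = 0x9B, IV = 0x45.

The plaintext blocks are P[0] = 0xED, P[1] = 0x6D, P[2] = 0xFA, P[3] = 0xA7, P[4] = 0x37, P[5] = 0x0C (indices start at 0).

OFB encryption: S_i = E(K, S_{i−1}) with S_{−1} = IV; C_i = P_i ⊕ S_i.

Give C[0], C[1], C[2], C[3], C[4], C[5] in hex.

C[0] = 0x0D, C[1] = 0x16, C[2] = 0xEC, C[3] = 0x16, C[4] = 0x7B, C[5] = 0xEB

C[0]: S = E(K, 0x45) = 0xE0; 0xED ⊕ 0xE0 = 0x0D.
C[1]: S = E(K, 0xE0) = 0x7B; 0x6D ⊕ 0x7B = 0x16.
C[2]: S = E(K, 0x7B) = 0x16; 0xFA ⊕ 0x16 = 0xEC.
C[3]: S = E(K, 0x16) = 0xB1; 0xA7 ⊕ 0xB1 = 0x16.
C[4]: S = E(K, 0xB1) = 0x4C; 0x37 ⊕ 0x4C = 0x7B.
C[5]: S = E(K, 0x4C) = 0xE7; 0x0C ⊕ 0xE7 = 0xEB.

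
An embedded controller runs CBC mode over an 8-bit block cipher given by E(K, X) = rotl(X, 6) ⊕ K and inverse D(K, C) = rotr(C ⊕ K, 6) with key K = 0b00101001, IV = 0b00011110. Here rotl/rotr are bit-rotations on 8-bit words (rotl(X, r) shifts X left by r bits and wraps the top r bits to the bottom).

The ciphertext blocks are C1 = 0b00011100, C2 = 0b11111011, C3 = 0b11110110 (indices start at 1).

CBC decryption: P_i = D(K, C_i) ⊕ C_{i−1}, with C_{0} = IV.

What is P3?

P3 = 0b10000100

P3: D(K, 0b11110110) = 0b01111111; 0b01111111 ⊕ 0b11111011 = 0b10000100.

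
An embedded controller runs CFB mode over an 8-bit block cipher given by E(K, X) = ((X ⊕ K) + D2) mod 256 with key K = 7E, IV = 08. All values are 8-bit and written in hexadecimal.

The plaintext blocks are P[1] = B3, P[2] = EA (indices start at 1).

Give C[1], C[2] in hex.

C[1] = FB, C[2] = BD

CFB encryption: C_i = P_i ⊕ E(K, C_{i−1}), with C_{0} = IV.
C[1]: E(K, 08) = 48; B3 ⊕ 48 = FB.
C[2]: E(K, FB) = 57; EA ⊕ 57 = BD.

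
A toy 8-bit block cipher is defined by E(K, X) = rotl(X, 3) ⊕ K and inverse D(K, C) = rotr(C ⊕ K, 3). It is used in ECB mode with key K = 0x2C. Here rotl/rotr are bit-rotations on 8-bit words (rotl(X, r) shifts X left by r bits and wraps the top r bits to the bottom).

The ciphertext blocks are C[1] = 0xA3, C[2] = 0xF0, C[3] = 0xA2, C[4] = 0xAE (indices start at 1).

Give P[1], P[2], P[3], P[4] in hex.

ECB decryption: P_i = D(K, C_i).
P[1]: D(K, 0xA3) = 0xF1.
P[2]: D(K, 0xF0) = 0x9B.
P[3]: D(K, 0xA2) = 0xD1.
P[4]: D(K, 0xAE) = 0x50.

P[1] = 0xF1, P[2] = 0x9B, P[3] = 0xD1, P[4] = 0x50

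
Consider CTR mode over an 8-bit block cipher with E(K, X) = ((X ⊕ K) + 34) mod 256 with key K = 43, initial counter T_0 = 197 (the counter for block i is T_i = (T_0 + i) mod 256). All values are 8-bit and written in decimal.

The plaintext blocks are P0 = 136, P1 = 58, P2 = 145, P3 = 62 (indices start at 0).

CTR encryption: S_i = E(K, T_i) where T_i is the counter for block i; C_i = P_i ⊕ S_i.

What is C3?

C0: T = 197, S = E(K, T) = 16; 136 ⊕ 16 = 152.
C1: T = 198, S = E(K, T) = 15; 58 ⊕ 15 = 53.
C2: T = 199, S = E(K, T) = 14; 145 ⊕ 14 = 159.
C3: T = 200, S = E(K, T) = 5; 62 ⊕ 5 = 59.

C3 = 59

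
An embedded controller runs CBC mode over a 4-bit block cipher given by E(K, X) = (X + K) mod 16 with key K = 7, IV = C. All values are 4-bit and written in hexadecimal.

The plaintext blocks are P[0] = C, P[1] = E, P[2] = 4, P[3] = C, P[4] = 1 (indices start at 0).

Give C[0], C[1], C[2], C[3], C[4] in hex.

C[0] = 7, C[1] = 0, C[2] = B, C[3] = E, C[4] = 6

CBC encryption: C_i = E(K, P_i ⊕ C_{i−1}), with C_{−1} = IV.
C[0]: P[0] ⊕ C = 0; E(K, 0) = 7.
C[1]: P[1] ⊕ 7 = 9; E(K, 9) = 0.
C[2]: P[2] ⊕ 0 = 4; E(K, 4) = B.
C[3]: P[3] ⊕ B = 7; E(K, 7) = E.
C[4]: P[4] ⊕ E = F; E(K, F) = 6.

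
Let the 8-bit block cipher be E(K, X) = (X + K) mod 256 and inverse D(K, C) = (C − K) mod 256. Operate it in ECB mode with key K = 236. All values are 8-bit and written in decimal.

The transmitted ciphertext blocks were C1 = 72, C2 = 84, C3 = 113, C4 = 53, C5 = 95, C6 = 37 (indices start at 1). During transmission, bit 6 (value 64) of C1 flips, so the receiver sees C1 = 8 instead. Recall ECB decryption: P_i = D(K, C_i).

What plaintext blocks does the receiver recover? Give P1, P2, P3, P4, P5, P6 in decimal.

Only C1 changed, to 8. In ECB, a change in C_i affects only P_i. Decrypting the received ciphertext:
P1: D(K, 8) = 28.
P2: D(K, 84) = 104.
P3: D(K, 113) = 133.
P4: D(K, 53) = 73.
P5: D(K, 95) = 115.
P6: D(K, 37) = 57.
Blocks that differ from the original plaintext: P1.

P1 = 28, P2 = 104, P3 = 133, P4 = 73, P5 = 115, P6 = 57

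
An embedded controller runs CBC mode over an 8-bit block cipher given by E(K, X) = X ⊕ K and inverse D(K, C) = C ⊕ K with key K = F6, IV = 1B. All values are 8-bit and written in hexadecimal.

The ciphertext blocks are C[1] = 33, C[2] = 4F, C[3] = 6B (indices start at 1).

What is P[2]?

P[2] = 8A

CBC decryption: P_i = D(K, C_i) ⊕ C_{i−1}, with C_{0} = IV.
P[2]: D(K, 4F) = B9; B9 ⊕ 33 = 8A.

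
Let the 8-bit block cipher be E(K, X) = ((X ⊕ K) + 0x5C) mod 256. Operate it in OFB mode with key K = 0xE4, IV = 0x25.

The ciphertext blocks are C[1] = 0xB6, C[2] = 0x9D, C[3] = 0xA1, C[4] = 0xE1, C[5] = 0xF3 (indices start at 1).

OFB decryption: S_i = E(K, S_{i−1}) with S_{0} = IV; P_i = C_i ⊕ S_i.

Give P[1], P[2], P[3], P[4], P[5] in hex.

P[1] = 0xAB, P[2] = 0xC8, P[3] = 0xAC, P[4] = 0xA4, P[5] = 0x0E

P[1]: S = E(K, 0x25) = 0x1D; 0xB6 ⊕ 0x1D = 0xAB.
P[2]: S = E(K, 0x1D) = 0x55; 0x9D ⊕ 0x55 = 0xC8.
P[3]: S = E(K, 0x55) = 0x0D; 0xA1 ⊕ 0x0D = 0xAC.
P[4]: S = E(K, 0x0D) = 0x45; 0xE1 ⊕ 0x45 = 0xA4.
P[5]: S = E(K, 0x45) = 0xFD; 0xF3 ⊕ 0xFD = 0x0E.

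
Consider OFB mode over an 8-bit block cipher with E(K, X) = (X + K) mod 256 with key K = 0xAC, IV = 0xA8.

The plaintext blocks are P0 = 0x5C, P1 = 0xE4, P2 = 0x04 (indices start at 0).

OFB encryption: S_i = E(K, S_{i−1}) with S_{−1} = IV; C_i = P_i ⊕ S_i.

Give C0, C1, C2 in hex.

C0: S = E(K, 0xA8) = 0x54; 0x5C ⊕ 0x54 = 0x08.
C1: S = E(K, 0x54) = 0x00; 0xE4 ⊕ 0x00 = 0xE4.
C2: S = E(K, 0x00) = 0xAC; 0x04 ⊕ 0xAC = 0xA8.

C0 = 0x08, C1 = 0xE4, C2 = 0xA8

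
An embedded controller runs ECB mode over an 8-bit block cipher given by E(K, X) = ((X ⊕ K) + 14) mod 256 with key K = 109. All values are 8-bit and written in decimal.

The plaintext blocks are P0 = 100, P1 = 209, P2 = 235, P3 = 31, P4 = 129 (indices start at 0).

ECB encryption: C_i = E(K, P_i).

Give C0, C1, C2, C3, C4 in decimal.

C0: E(K, 100) = 23.
C1: E(K, 209) = 202.
C2: E(K, 235) = 148.
C3: E(K, 31) = 128.
C4: E(K, 129) = 250.

C0 = 23, C1 = 202, C2 = 148, C3 = 128, C4 = 250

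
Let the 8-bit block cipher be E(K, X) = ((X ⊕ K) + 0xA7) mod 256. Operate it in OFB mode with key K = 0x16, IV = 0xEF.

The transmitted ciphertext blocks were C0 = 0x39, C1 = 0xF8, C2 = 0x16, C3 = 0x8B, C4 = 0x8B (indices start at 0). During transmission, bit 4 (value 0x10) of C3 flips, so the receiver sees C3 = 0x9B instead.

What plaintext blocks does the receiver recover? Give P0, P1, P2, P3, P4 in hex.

OFB decryption: S_i = E(K, S_{i−1}) with S_{−1} = IV; P_i = C_i ⊕ S_i.
Only C3 changed, to 0x9B. In OFB, a change in C_i flips the same bit in P_i only; the keystream is unaffected. Decrypting the received ciphertext:
P0: S = E(K, 0xEF) = 0xA0; 0x39 ⊕ 0xA0 = 0x99.
P1: S = E(K, 0xA0) = 0x5D; 0xF8 ⊕ 0x5D = 0xA5.
P2: S = E(K, 0x5D) = 0xF2; 0x16 ⊕ 0xF2 = 0xE4.
P3: S = E(K, 0xF2) = 0x8B; 0x9B ⊕ 0x8B = 0x10.
P4: S = E(K, 0x8B) = 0x44; 0x8B ⊕ 0x44 = 0xCF.
Blocks that differ from the original plaintext: P3.

P0 = 0x99, P1 = 0xA5, P2 = 0xE4, P3 = 0x10, P4 = 0xCF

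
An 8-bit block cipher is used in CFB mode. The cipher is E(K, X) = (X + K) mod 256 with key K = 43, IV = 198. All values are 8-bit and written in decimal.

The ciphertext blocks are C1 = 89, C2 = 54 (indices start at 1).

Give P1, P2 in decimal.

P1 = 168, P2 = 178

CFB decryption: P_i = C_i ⊕ E(K, C_{i−1}), with C_{0} = IV.
P1: E(K, 198) = 241; 89 ⊕ 241 = 168.
P2: E(K, 89) = 132; 54 ⊕ 132 = 178.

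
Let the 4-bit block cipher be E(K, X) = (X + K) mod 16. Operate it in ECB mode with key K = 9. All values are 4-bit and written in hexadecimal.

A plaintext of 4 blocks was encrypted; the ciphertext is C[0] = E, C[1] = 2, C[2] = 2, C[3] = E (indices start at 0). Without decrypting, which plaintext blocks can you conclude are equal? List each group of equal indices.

P[0] = P[3]; P[1] = P[2]

ECB encrypts each block independently with the same key, so equal ciphertext blocks imply equal plaintext blocks.
C[0] = C[3] = E, so P[0] = P[3].
C[1] = C[2] = 2, so P[1] = P[2].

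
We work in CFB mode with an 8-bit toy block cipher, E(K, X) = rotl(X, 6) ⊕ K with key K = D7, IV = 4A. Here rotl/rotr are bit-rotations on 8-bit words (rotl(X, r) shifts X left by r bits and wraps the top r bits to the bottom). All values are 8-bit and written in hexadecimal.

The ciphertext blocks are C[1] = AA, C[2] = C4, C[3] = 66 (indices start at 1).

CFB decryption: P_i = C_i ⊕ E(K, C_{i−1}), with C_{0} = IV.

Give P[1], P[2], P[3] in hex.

P[1]: E(K, 4A) = 45; AA ⊕ 45 = EF.
P[2]: E(K, AA) = 7D; C4 ⊕ 7D = B9.
P[3]: E(K, C4) = E6; 66 ⊕ E6 = 80.

P[1] = EF, P[2] = B9, P[3] = 80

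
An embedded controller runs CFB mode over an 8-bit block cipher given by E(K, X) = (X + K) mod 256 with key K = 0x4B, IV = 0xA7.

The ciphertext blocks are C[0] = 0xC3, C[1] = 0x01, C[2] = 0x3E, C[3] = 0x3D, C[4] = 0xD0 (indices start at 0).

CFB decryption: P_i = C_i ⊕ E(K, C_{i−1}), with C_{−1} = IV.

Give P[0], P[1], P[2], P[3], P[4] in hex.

P[0]: E(K, 0xA7) = 0xF2; 0xC3 ⊕ 0xF2 = 0x31.
P[1]: E(K, 0xC3) = 0x0E; 0x01 ⊕ 0x0E = 0x0F.
P[2]: E(K, 0x01) = 0x4C; 0x3E ⊕ 0x4C = 0x72.
P[3]: E(K, 0x3E) = 0x89; 0x3D ⊕ 0x89 = 0xB4.
P[4]: E(K, 0x3D) = 0x88; 0xD0 ⊕ 0x88 = 0x58.

P[0] = 0x31, P[1] = 0x0F, P[2] = 0x72, P[3] = 0xB4, P[4] = 0x58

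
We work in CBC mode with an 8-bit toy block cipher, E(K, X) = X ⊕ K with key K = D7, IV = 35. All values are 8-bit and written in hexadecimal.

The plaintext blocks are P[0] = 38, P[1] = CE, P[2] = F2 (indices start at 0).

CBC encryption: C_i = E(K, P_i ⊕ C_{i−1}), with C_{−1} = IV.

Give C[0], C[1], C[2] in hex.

C[0] = DA, C[1] = C3, C[2] = E6

C[0]: P[0] ⊕ 35 = 0D; E(K, 0D) = DA.
C[1]: P[1] ⊕ DA = 14; E(K, 14) = C3.
C[2]: P[2] ⊕ C3 = 31; E(K, 31) = E6.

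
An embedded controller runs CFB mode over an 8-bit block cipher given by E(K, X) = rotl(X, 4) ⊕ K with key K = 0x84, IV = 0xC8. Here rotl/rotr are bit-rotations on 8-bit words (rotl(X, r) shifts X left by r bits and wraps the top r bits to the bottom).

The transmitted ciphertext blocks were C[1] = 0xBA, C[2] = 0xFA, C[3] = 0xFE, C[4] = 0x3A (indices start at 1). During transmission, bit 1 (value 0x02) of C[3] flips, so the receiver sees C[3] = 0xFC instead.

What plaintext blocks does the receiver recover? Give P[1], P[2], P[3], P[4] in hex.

CFB decryption: P_i = C_i ⊕ E(K, C_{i−1}), with C_{0} = IV.
Only C[3] changed, to 0xFC. In CFB, a change in C_i flips the same bit in P_i and garbles P_{i+1}. Decrypting the received ciphertext:
P[1]: E(K, 0xC8) = 0x08; 0xBA ⊕ 0x08 = 0xB2.
P[2]: E(K, 0xBA) = 0x2F; 0xFA ⊕ 0x2F = 0xD5.
P[3]: E(K, 0xFA) = 0x2B; 0xFC ⊕ 0x2B = 0xD7.
P[4]: E(K, 0xFC) = 0x4B; 0x3A ⊕ 0x4B = 0x71.
Blocks that differ from the original plaintext: P[3], P[4].

P[1] = 0xB2, P[2] = 0xD5, P[3] = 0xD7, P[4] = 0x71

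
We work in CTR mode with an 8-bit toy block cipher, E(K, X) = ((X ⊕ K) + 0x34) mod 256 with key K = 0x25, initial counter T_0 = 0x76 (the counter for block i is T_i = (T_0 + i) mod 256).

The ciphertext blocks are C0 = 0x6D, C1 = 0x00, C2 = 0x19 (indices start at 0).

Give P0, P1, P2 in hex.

CTR decryption: S_i = E(K, T_i) where T_i is the counter for block i; P_i = C_i ⊕ S_i.
P0: T = 0x76, S = E(K, T) = 0x87; 0x6D ⊕ 0x87 = 0xEA.
P1: T = 0x77, S = E(K, T) = 0x86; 0x00 ⊕ 0x86 = 0x86.
P2: T = 0x78, S = E(K, T) = 0x91; 0x19 ⊕ 0x91 = 0x88.

P0 = 0xEA, P1 = 0x86, P2 = 0x88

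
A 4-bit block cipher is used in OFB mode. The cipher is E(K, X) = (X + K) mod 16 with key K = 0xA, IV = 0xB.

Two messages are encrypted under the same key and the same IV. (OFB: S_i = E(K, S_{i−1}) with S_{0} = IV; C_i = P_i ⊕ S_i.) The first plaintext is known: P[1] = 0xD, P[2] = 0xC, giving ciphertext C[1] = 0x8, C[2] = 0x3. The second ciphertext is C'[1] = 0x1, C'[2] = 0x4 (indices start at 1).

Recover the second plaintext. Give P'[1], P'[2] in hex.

In OFB with a reused IV, both messages share the same keystream S_i, so C_i ⊕ C'_i = P_i ⊕ P'_i and thus P'_i = P_i ⊕ C_i ⊕ C'_i.
P'[1]: 0xD ⊕ 0x8 ⊕ 0x1 = 0x4.
P'[2]: 0xC ⊕ 0x3 ⊕ 0x4 = 0xB.

P'[1] = 0x4, P'[2] = 0xB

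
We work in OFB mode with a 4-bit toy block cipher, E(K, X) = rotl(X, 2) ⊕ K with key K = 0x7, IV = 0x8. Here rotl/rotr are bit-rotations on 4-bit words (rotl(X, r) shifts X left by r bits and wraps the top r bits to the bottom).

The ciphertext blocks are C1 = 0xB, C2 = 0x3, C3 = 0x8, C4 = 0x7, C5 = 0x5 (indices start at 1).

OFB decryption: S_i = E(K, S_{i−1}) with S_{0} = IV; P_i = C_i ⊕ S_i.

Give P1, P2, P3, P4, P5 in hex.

P1: S = E(K, 0x8) = 0x5; 0xB ⊕ 0x5 = 0xE.
P2: S = E(K, 0x5) = 0x2; 0x3 ⊕ 0x2 = 0x1.
P3: S = E(K, 0x2) = 0xF; 0x8 ⊕ 0xF = 0x7.
P4: S = E(K, 0xF) = 0x8; 0x7 ⊕ 0x8 = 0xF.
P5: S = E(K, 0x8) = 0x5; 0x5 ⊕ 0x5 = 0x0.

P1 = 0xE, P2 = 0x1, P3 = 0x7, P4 = 0xF, P5 = 0x0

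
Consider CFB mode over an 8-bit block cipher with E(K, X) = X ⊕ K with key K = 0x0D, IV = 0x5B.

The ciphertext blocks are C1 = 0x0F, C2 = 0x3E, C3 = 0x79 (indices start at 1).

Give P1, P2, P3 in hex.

P1 = 0x59, P2 = 0x3C, P3 = 0x4A

CFB decryption: P_i = C_i ⊕ E(K, C_{i−1}), with C_{0} = IV.
P1: E(K, 0x5B) = 0x56; 0x0F ⊕ 0x56 = 0x59.
P2: E(K, 0x0F) = 0x02; 0x3E ⊕ 0x02 = 0x3C.
P3: E(K, 0x3E) = 0x33; 0x79 ⊕ 0x33 = 0x4A.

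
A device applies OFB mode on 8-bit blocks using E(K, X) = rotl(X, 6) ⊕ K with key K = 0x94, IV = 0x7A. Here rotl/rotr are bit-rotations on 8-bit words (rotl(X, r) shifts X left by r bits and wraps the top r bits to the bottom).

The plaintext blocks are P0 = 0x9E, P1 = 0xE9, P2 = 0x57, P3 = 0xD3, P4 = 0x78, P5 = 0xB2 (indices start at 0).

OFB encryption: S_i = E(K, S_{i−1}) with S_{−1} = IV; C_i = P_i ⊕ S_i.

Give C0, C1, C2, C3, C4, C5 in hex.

C0: S = E(K, 0x7A) = 0x0A; 0x9E ⊕ 0x0A = 0x94.
C1: S = E(K, 0x0A) = 0x16; 0xE9 ⊕ 0x16 = 0xFF.
C2: S = E(K, 0x16) = 0x11; 0x57 ⊕ 0x11 = 0x46.
C3: S = E(K, 0x11) = 0xD0; 0xD3 ⊕ 0xD0 = 0x03.
C4: S = E(K, 0xD0) = 0xA0; 0x78 ⊕ 0xA0 = 0xD8.
C5: S = E(K, 0xA0) = 0xBC; 0xB2 ⊕ 0xBC = 0x0E.

C0 = 0x94, C1 = 0xFF, C2 = 0x46, C3 = 0x03, C4 = 0xD8, C5 = 0x0E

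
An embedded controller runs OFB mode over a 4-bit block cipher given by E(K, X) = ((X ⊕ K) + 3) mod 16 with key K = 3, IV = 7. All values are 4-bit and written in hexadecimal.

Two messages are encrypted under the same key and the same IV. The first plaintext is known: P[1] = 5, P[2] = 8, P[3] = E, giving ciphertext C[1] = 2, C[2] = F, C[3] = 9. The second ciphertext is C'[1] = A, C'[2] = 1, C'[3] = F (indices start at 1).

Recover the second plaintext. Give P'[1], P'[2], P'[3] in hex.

In OFB with a reused IV, both messages share the same keystream S_i, so C_i ⊕ C'_i = P_i ⊕ P'_i and thus P'_i = P_i ⊕ C_i ⊕ C'_i.
P'[1]: 5 ⊕ 2 ⊕ A = D.
P'[2]: 8 ⊕ F ⊕ 1 = 6.
P'[3]: E ⊕ 9 ⊕ F = 8.

P'[1] = D, P'[2] = 6, P'[3] = 8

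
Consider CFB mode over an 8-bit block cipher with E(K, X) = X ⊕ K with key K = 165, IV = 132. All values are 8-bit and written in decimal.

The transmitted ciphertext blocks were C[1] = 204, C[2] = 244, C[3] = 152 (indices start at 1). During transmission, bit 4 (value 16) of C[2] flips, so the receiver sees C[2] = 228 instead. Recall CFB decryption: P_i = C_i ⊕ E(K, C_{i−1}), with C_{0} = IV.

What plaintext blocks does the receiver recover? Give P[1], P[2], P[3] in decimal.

P[1] = 237, P[2] = 141, P[3] = 217

Only C[2] changed, to 228. In CFB, a change in C_i flips the same bit in P_i and garbles P_{i+1}. Decrypting the received ciphertext:
P[1]: E(K, 132) = 33; 204 ⊕ 33 = 237.
P[2]: E(K, 204) = 105; 228 ⊕ 105 = 141.
P[3]: E(K, 228) = 65; 152 ⊕ 65 = 217.
Blocks that differ from the original plaintext: P[2], P[3].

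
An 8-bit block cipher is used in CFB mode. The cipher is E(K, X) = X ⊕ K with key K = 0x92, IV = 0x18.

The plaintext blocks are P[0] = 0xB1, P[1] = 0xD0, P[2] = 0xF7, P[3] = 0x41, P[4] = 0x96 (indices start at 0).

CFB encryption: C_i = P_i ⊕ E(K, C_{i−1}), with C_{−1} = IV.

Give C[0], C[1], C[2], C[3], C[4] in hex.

C[0] = 0x3B, C[1] = 0x79, C[2] = 0x1C, C[3] = 0xCF, C[4] = 0xCB

C[0]: E(K, 0x18) = 0x8A; 0xB1 ⊕ 0x8A = 0x3B.
C[1]: E(K, 0x3B) = 0xA9; 0xD0 ⊕ 0xA9 = 0x79.
C[2]: E(K, 0x79) = 0xEB; 0xF7 ⊕ 0xEB = 0x1C.
C[3]: E(K, 0x1C) = 0x8E; 0x41 ⊕ 0x8E = 0xCF.
C[4]: E(K, 0xCF) = 0x5D; 0x96 ⊕ 0x5D = 0xCB.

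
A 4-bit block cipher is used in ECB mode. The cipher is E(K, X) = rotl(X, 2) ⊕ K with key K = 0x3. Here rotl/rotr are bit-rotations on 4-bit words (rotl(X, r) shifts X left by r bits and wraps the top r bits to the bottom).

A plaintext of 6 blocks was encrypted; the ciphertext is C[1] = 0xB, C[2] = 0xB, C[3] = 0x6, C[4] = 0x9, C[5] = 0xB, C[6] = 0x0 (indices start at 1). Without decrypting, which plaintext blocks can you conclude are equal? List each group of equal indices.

P[1] = P[2] = P[5]

ECB encrypts each block independently with the same key, so equal ciphertext blocks imply equal plaintext blocks.
C[1] = C[2] = C[5] = 0xB, so P[1] = P[2] = P[5].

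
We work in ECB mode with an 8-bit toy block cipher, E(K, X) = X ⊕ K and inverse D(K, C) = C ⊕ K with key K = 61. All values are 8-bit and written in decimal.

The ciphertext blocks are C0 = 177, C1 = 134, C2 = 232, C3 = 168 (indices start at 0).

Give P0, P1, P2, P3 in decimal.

ECB decryption: P_i = D(K, C_i).
P0: D(K, 177) = 140.
P1: D(K, 134) = 187.
P2: D(K, 232) = 213.
P3: D(K, 168) = 149.

P0 = 140, P1 = 187, P2 = 213, P3 = 149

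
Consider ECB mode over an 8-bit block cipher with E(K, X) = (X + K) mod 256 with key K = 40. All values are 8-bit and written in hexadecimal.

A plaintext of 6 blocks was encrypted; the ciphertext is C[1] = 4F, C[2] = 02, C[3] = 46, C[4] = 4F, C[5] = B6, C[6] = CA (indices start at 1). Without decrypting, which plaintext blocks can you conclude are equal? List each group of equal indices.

P[1] = P[4]

ECB encrypts each block independently with the same key, so equal ciphertext blocks imply equal plaintext blocks.
C[1] = C[4] = 4F, so P[1] = P[4].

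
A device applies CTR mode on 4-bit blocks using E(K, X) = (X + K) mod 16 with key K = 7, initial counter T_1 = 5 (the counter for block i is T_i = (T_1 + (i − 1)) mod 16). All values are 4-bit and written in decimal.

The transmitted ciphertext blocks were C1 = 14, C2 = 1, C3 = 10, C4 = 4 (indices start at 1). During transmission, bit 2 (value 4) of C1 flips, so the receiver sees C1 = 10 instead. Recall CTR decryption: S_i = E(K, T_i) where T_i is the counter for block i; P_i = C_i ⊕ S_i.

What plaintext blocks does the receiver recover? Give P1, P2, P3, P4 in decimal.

Only C1 changed, to 10. In CTR, a change in C_i flips the same bit in P_i only; the keystream is unaffected. Decrypting the received ciphertext:
P1: T = 5, S = E(K, T) = 12; 10 ⊕ 12 = 6.
P2: T = 6, S = E(K, T) = 13; 1 ⊕ 13 = 12.
P3: T = 7, S = E(K, T) = 14; 10 ⊕ 14 = 4.
P4: T = 8, S = E(K, T) = 15; 4 ⊕ 15 = 11.
Blocks that differ from the original plaintext: P1.

P1 = 6, P2 = 12, P3 = 4, P4 = 11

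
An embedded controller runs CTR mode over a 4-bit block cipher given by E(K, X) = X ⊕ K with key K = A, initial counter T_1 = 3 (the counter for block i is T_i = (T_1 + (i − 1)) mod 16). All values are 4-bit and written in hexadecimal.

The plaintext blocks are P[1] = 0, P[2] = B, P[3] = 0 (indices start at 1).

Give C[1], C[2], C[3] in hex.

CTR encryption: S_i = E(K, T_i) where T_i is the counter for block i; C_i = P_i ⊕ S_i.
C[1]: T = 3, S = E(K, T) = 9; 0 ⊕ 9 = 9.
C[2]: T = 4, S = E(K, T) = E; B ⊕ E = 5.
C[3]: T = 5, S = E(K, T) = F; 0 ⊕ F = F.

C[1] = 9, C[2] = 5, C[3] = F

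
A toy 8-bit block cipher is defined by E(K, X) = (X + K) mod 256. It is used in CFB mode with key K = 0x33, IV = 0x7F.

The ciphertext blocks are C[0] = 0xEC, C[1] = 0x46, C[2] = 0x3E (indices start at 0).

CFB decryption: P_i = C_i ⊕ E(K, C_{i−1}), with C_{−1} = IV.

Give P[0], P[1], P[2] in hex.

P[0] = 0x5E, P[1] = 0x59, P[2] = 0x47

P[0]: E(K, 0x7F) = 0xB2; 0xEC ⊕ 0xB2 = 0x5E.
P[1]: E(K, 0xEC) = 0x1F; 0x46 ⊕ 0x1F = 0x59.
P[2]: E(K, 0x46) = 0x79; 0x3E ⊕ 0x79 = 0x47.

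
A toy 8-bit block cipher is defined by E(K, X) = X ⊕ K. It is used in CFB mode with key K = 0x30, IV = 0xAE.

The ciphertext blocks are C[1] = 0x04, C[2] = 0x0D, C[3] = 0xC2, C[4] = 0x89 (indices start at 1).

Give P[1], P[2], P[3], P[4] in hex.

CFB decryption: P_i = C_i ⊕ E(K, C_{i−1}), with C_{0} = IV.
P[1]: E(K, 0xAE) = 0x9E; 0x04 ⊕ 0x9E = 0x9A.
P[2]: E(K, 0x04) = 0x34; 0x0D ⊕ 0x34 = 0x39.
P[3]: E(K, 0x0D) = 0x3D; 0xC2 ⊕ 0x3D = 0xFF.
P[4]: E(K, 0xC2) = 0xF2; 0x89 ⊕ 0xF2 = 0x7B.

P[1] = 0x9A, P[2] = 0x39, P[3] = 0xFF, P[4] = 0x7B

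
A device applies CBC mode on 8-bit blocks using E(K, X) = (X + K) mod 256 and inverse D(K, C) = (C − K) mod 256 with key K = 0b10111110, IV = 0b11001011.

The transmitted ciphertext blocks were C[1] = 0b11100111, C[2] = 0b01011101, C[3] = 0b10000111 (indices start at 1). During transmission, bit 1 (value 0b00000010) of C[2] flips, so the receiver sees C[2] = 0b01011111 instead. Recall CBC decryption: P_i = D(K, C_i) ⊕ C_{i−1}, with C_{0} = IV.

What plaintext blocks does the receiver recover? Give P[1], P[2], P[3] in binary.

Only C[2] changed, to 0b01011111. In CBC, a change in C_i garbles P_i and flips the same bit in P_{i+1}. Decrypting the received ciphertext:
P[1]: D(K, 0b11100111) = 0b00101001; 0b00101001 ⊕ 0b11001011 = 0b11100010.
P[2]: D(K, 0b01011111) = 0b10100001; 0b10100001 ⊕ 0b11100111 = 0b01000110.
P[3]: D(K, 0b10000111) = 0b11001001; 0b11001001 ⊕ 0b01011111 = 0b10010110.
Blocks that differ from the original plaintext: P[2], P[3].

P[1] = 0b11100010, P[2] = 0b01000110, P[3] = 0b10010110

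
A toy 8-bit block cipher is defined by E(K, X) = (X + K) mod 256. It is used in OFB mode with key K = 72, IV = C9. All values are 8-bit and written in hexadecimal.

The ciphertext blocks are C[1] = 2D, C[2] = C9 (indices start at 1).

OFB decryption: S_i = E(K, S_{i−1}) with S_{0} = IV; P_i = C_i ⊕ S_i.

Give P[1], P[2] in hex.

P[1]: S = E(K, C9) = 3B; 2D ⊕ 3B = 16.
P[2]: S = E(K, 3B) = AD; C9 ⊕ AD = 64.

P[1] = 16, P[2] = 64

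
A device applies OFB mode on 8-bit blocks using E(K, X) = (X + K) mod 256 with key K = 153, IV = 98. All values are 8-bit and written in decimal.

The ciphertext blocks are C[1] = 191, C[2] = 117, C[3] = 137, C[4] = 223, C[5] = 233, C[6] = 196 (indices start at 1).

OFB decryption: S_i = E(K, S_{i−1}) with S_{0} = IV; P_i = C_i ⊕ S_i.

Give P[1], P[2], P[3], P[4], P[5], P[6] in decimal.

P[1] = 68, P[2] = 225, P[3] = 164, P[4] = 25, P[5] = 182, P[6] = 60

P[1]: S = E(K, 98) = 251; 191 ⊕ 251 = 68.
P[2]: S = E(K, 251) = 148; 117 ⊕ 148 = 225.
P[3]: S = E(K, 148) = 45; 137 ⊕ 45 = 164.
P[4]: S = E(K, 45) = 198; 223 ⊕ 198 = 25.
P[5]: S = E(K, 198) = 95; 233 ⊕ 95 = 182.
P[6]: S = E(K, 95) = 248; 196 ⊕ 248 = 60.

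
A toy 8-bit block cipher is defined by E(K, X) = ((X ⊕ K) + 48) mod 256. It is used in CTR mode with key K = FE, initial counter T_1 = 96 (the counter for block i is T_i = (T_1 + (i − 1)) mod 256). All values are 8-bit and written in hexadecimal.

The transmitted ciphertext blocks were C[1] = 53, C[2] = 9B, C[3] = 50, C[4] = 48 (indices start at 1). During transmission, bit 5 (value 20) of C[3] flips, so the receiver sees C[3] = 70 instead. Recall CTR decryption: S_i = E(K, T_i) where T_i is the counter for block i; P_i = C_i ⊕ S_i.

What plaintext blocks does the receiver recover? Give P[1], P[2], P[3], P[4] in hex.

P[1] = E3, P[2] = 2A, P[3] = DE, P[4] = E7

Only C[3] changed, to 70. In CTR, a change in C_i flips the same bit in P_i only; the keystream is unaffected. Decrypting the received ciphertext:
P[1]: T = 96, S = E(K, T) = B0; 53 ⊕ B0 = E3.
P[2]: T = 97, S = E(K, T) = B1; 9B ⊕ B1 = 2A.
P[3]: T = 98, S = E(K, T) = AE; 70 ⊕ AE = DE.
P[4]: T = 99, S = E(K, T) = AF; 48 ⊕ AF = E7.
Blocks that differ from the original plaintext: P[3].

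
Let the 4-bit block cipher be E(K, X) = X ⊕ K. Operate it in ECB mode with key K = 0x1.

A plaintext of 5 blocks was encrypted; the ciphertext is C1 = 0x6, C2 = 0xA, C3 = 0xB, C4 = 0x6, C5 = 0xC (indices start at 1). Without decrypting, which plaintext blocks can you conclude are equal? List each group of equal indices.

P1 = P4

ECB encrypts each block independently with the same key, so equal ciphertext blocks imply equal plaintext blocks.
C1 = C4 = 0x6, so P1 = P4.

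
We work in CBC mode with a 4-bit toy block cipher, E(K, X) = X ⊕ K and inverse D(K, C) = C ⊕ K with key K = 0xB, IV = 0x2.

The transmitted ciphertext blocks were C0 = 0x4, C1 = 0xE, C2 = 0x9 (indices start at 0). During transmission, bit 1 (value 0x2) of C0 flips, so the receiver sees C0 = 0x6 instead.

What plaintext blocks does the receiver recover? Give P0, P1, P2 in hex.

CBC decryption: P_i = D(K, C_i) ⊕ C_{i−1}, with C_{−1} = IV.
Only C0 changed, to 0x6. In CBC, a change in C_i garbles P_i and flips the same bit in P_{i+1}. Decrypting the received ciphertext:
P0: D(K, 0x6) = 0xD; 0xD ⊕ 0x2 = 0xF.
P1: D(K, 0xE) = 0x5; 0x5 ⊕ 0x6 = 0x3.
P2: D(K, 0x9) = 0x2; 0x2 ⊕ 0xE = 0xC.
Blocks that differ from the original plaintext: P0, P1.

P0 = 0xF, P1 = 0x3, P2 = 0xC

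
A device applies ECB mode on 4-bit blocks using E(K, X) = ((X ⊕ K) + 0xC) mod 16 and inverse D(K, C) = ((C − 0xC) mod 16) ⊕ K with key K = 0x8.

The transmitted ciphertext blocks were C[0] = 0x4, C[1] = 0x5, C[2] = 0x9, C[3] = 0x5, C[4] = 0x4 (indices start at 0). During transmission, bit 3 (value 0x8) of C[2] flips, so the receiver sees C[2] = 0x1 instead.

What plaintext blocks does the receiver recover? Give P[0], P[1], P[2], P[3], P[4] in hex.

P[0] = 0x0, P[1] = 0x1, P[2] = 0xD, P[3] = 0x1, P[4] = 0x0

ECB decryption: P_i = D(K, C_i).
Only C[2] changed, to 0x1. In ECB, a change in C_i affects only P_i. Decrypting the received ciphertext:
P[0]: D(K, 0x4) = 0x0.
P[1]: D(K, 0x5) = 0x1.
P[2]: D(K, 0x1) = 0xD.
P[3]: D(K, 0x5) = 0x1.
P[4]: D(K, 0x4) = 0x0.
Blocks that differ from the original plaintext: P[2].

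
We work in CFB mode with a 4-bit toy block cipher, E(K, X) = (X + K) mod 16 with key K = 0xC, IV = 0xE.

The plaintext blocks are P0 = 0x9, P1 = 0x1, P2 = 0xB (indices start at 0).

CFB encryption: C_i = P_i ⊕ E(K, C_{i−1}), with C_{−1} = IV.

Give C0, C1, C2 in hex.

C0 = 0x3, C1 = 0xE, C2 = 0x1

C0: E(K, 0xE) = 0xA; 0x9 ⊕ 0xA = 0x3.
C1: E(K, 0x3) = 0xF; 0x1 ⊕ 0xF = 0xE.
C2: E(K, 0xE) = 0xA; 0xB ⊕ 0xA = 0x1.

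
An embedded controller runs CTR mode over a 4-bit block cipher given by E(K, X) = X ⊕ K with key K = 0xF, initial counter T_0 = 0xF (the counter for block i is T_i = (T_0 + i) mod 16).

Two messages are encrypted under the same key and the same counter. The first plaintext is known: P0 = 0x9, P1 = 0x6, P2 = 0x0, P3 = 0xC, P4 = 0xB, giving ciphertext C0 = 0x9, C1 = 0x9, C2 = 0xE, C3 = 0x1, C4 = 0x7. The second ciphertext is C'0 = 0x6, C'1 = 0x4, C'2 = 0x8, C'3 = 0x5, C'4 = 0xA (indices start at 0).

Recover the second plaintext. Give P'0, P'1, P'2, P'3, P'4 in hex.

In CTR with a reused counter, both messages share the same keystream S_i, so C_i ⊕ C'_i = P_i ⊕ P'_i and thus P'_i = P_i ⊕ C_i ⊕ C'_i.
P'0: 0x9 ⊕ 0x9 ⊕ 0x6 = 0x6.
P'1: 0x6 ⊕ 0x9 ⊕ 0x4 = 0xB.
P'2: 0x0 ⊕ 0xE ⊕ 0x8 = 0x6.
P'3: 0xC ⊕ 0x1 ⊕ 0x5 = 0x8.
P'4: 0xB ⊕ 0x7 ⊕ 0xA = 0x6.

P'0 = 0x6, P'1 = 0xB, P'2 = 0x6, P'3 = 0x8, P'4 = 0x6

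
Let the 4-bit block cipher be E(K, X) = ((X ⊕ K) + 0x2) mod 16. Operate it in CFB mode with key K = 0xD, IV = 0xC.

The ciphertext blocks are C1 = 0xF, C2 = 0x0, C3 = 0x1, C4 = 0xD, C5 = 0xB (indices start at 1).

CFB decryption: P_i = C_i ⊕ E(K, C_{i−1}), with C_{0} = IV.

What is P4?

P4: E(K, 0x1) = 0xE; 0xD ⊕ 0xE = 0x3.

P4 = 0x3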